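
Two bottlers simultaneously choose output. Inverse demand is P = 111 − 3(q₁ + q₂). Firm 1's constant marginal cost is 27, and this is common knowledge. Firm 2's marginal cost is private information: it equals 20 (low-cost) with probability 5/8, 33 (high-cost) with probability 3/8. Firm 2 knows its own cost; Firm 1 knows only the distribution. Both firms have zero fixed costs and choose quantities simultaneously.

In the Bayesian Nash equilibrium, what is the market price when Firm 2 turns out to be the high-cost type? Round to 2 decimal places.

Type-c best response for Firm 2: q₂(c) = (111 − c)/6 − q₁/2.
Firm 1 maximizes expected profit; its first-order condition is 111 − 6q₁ − 3E[q₂] − 27 = 0.
Substituting E[q₂] and solving: E[c₂] = 24.875, so q₁ = (111 − 2·27 + 24.875)/9 = 9.09722.
q₂(high-cost) = 8.45139, so P = 111 − 3·(9.09722 + 8.45139) = 58.3542.

58.35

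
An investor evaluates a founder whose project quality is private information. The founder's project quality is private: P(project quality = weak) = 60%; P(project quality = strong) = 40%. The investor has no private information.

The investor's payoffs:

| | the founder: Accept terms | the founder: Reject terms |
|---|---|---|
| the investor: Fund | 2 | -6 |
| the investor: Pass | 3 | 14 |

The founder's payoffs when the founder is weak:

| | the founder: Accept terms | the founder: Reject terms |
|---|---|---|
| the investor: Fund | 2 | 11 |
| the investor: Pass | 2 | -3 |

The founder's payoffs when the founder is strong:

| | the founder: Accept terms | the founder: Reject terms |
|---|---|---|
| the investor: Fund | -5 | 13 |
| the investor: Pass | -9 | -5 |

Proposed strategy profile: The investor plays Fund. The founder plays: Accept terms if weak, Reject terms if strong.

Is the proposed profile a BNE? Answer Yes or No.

No

The investor plays Fund: E[Fund] = 0.6·(2) + 0.4·(-6) = -1.2; E[Pass] = 7.4. Not best-responding. ✗
The founder (project quality weak), facing Fund: Accept terms gives 2, Reject terms gives 11. Proposed Accept terms is not best — profitable deviation exists. ✗
The founder (project quality strong), facing Fund: Accept terms gives -5, Reject terms gives 13. Proposed Reject terms is best. ✓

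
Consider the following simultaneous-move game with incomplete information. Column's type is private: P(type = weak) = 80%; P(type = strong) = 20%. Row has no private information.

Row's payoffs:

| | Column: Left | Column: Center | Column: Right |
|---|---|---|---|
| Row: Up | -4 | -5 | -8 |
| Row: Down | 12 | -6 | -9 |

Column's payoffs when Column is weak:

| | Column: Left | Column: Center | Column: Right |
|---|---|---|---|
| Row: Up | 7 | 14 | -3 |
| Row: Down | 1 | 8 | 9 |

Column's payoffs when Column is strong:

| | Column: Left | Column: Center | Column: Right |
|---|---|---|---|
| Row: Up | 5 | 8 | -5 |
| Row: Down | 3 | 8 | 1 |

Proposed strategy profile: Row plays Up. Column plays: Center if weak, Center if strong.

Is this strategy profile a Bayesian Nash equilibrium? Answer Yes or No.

A profile is a BNE iff every type of every player is best-responding given beliefs about the other side.
Row plays Up: E[Up] = 0.8·(-5) + 0.2·(-5) = -5; E[Down] = -6. Best-responding. ✓
Column (type weak), facing Up: Left gives 7, Center gives 14, Right gives -3. Proposed Center is best. ✓
Column (type strong), facing Up: Left gives 5, Center gives 8, Right gives -5. Proposed Center is best. ✓

Yes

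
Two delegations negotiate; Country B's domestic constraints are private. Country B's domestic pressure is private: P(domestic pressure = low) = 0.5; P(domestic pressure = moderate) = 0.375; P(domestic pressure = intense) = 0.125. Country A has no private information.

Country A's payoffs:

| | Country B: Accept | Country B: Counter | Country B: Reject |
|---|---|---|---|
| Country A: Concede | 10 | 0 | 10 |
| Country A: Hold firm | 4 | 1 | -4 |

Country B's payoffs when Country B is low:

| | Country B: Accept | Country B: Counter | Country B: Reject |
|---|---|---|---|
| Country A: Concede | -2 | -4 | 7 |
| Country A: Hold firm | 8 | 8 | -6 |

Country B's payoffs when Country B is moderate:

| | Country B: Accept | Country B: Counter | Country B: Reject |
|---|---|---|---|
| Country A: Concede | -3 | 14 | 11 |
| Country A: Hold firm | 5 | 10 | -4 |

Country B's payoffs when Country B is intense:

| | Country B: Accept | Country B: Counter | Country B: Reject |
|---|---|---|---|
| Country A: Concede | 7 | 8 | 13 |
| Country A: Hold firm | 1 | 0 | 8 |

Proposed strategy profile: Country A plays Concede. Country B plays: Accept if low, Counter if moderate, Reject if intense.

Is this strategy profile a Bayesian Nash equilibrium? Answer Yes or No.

No

A profile is a BNE iff every type of every player is best-responding given beliefs about the other side.
Country A plays Concede: E[Concede] = 0.5·(10) + 0.375·(0) + 0.125·(10) = 6.25; E[Hold firm] = 1.875. Best-responding. ✓
Country B (domestic pressure low), facing Concede: Accept gives -2, Counter gives -4, Reject gives 7. Proposed Accept is not best — profitable deviation exists. ✗
Country B (domestic pressure moderate), facing Concede: Accept gives -3, Counter gives 14, Reject gives 11. Proposed Counter is best. ✓
Country B (domestic pressure intense), facing Concede: Accept gives 7, Counter gives 8, Reject gives 13. Proposed Reject is best. ✓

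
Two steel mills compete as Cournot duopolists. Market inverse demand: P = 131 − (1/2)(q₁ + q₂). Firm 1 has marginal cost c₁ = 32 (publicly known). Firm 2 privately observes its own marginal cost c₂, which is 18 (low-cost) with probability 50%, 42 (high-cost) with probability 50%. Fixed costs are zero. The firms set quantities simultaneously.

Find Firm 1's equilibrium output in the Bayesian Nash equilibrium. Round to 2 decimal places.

64.67

Type-c best response for Firm 2: q₂(c) = (131 − c) − q₁/2.
Firm 1 maximizes expected profit; its first-order condition is 131 − q₁ − (1/2)E[q₂] − 32 = 0.
Substituting E[q₂] and solving: E[c₂] = 30, so q₁ = (131 − 2·32 + 30)/(3/2) = 64.6667.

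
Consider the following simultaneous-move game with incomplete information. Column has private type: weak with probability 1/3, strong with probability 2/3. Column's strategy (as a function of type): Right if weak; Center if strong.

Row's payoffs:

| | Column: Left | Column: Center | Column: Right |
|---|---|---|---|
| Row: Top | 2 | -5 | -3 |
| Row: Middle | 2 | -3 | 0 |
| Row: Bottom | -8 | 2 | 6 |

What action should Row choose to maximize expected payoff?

Bottom

E[Top] = 1/3·(-3) + 2/3·(-5) = -13/3
E[Middle] = 1/3·(0) + 2/3·(-3) = -2
E[Bottom] = 1/3·(6) + 2/3·(2) = 10/3
Best response: Bottom (10/3 is the largest).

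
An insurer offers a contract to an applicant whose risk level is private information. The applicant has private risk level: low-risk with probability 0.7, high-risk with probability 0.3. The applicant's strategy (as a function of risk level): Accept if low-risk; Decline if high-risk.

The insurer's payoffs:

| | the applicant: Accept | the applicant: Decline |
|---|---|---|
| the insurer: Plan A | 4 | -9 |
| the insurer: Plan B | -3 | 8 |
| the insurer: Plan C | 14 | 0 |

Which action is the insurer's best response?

Compute the insurer's expected payoff for each action, taking the expectation over the applicant's type.
E[Plan A] = 0.7·(4) + 0.3·(-9) = 0.1
E[Plan B] = 0.7·(-3) + 0.3·(8) = 0.3
E[Plan C] = 0.7·(14) + 0.3·(0) = 9.8
Best response: Plan C (9.8 is the largest).

Plan C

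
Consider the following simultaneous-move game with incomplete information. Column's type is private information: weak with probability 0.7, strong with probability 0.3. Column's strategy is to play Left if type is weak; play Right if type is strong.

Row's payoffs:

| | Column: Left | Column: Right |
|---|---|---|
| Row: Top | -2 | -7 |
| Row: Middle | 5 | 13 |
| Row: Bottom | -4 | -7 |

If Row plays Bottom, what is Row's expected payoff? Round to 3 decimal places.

-4.900

E[Bottom] = 0.7·(-4) + 0.3·(-7) = (-2.8) + (-2.1) = -4.9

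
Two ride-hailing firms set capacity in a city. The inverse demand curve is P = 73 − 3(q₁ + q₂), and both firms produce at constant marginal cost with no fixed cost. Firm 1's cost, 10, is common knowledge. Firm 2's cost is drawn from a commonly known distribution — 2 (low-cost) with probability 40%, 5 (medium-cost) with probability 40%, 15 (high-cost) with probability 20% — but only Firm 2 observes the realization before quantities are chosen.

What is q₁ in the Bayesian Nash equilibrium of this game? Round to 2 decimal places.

6.53

Type-c best response for Firm 2: q₂(c) = (73 − c)/6 − q₁/2.
Firm 1 maximizes expected profit; its first-order condition is 73 − 6q₁ − 3E[q₂] − 10 = 0.
Substituting E[q₂] and solving: E[c₂] = 5.8, so q₁ = (73 − 2·10 + 5.8)/9 = 6.53333.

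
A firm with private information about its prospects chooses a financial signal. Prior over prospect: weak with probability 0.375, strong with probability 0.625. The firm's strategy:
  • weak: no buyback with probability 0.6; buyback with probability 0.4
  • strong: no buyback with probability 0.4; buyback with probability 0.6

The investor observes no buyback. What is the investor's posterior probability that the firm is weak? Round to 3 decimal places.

0.474

P(no buyback) = 0.375·0.6 + 0.625·0.4 = 0.475
P(weak | no buyback) = (0.375·0.6) / 0.475 = 0.225 / 0.475 = 0.473684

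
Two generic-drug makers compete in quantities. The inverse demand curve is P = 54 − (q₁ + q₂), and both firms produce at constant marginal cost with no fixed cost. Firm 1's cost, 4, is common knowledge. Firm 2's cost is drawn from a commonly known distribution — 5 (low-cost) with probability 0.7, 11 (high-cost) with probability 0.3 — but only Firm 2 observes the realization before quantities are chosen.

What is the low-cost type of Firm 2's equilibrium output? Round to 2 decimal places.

15.70

Type-c best response for Firm 2: q₂(c) = (54 − c)/2 − q₁/2.
Firm 1 maximizes expected profit; its first-order condition is 54 − 2q₁ − E[q₂] − 4 = 0.
Substituting E[q₂] and solving: E[c₂] = 6.8, so q₁ = (54 − 2·4 + 6.8)/3 = 17.6.
q₂(low-cost) = (54 − 5 − 17.6)/2 = 15.7.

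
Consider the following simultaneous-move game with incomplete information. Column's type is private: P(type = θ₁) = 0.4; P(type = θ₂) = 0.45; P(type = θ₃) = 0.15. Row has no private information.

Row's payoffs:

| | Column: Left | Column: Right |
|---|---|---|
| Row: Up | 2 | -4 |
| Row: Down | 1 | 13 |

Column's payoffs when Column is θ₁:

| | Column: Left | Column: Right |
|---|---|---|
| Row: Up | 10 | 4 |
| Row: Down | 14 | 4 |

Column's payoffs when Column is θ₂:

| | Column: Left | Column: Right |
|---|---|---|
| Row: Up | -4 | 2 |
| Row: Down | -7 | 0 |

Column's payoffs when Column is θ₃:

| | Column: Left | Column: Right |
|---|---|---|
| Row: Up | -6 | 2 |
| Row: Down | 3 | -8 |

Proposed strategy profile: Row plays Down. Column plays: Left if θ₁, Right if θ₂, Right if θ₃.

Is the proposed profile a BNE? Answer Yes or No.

Row plays Down: E[Down] = 0.4·(1) + 0.45·(13) + 0.15·(13) = 8.2; E[Up] = -1.6. Best-responding. ✓
Column (type θ₁), facing Down: Left gives 14, Right gives 4. Proposed Left is best. ✓
Column (type θ₂), facing Down: Left gives -7, Right gives 0. Proposed Right is best. ✓
Column (type θ₃), facing Down: Left gives 3, Right gives -8. Proposed Right is not best — profitable deviation exists. ✗

No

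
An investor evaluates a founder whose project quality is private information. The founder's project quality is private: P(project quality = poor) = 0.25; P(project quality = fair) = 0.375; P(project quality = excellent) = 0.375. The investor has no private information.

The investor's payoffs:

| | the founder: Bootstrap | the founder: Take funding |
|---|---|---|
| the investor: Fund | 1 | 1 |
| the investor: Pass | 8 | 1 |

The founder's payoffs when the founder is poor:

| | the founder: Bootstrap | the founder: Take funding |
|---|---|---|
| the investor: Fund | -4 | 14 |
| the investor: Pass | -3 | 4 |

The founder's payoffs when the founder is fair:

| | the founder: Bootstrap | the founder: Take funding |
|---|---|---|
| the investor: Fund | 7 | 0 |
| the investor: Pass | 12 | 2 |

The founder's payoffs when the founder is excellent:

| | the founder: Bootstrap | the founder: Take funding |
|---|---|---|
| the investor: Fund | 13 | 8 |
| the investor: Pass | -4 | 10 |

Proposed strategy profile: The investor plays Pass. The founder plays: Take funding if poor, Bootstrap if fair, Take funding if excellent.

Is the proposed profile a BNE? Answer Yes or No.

The investor plays Pass: E[Pass] = 0.25·(1) + 0.375·(8) + 0.375·(1) = 3.625; E[Fund] = 1. Best-responding. ✓
The founder (project quality poor), facing Pass: Bootstrap gives -3, Take funding gives 4. Proposed Take funding is best. ✓
The founder (project quality fair), facing Pass: Bootstrap gives 12, Take funding gives 2. Proposed Bootstrap is best. ✓
The founder (project quality excellent), facing Pass: Bootstrap gives -4, Take funding gives 10. Proposed Take funding is best. ✓

Yes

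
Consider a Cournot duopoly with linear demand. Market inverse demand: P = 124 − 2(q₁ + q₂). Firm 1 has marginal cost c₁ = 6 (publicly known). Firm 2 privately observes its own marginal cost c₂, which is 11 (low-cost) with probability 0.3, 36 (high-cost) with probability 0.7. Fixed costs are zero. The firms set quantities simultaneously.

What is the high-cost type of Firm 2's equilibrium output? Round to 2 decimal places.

Type-c best response for Firm 2: q₂(c) = (124 − c)/4 − q₁/2.
Firm 1 maximizes expected profit; its first-order condition is 124 − 4q₁ − 2E[q₂] − 6 = 0.
Substituting E[q₂] and solving: E[c₂] = 28.5, so q₁ = (124 − 2·6 + 28.5)/6 = 23.4167.
q₂(high-cost) = (124 − 36 − 2·23.4167)/4 = 10.2917.

10.29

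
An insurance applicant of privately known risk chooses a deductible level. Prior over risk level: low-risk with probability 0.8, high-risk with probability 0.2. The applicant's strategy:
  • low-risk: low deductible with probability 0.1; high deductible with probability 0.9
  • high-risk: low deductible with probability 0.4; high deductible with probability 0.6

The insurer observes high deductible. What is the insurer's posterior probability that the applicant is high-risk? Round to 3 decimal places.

P(high deductible) = 0.8·0.9 + 0.2·0.6 = 0.84
P(high-risk | high deductible) = (0.2·0.6) / 0.84 = 0.12 / 0.84 = 0.142857

0.143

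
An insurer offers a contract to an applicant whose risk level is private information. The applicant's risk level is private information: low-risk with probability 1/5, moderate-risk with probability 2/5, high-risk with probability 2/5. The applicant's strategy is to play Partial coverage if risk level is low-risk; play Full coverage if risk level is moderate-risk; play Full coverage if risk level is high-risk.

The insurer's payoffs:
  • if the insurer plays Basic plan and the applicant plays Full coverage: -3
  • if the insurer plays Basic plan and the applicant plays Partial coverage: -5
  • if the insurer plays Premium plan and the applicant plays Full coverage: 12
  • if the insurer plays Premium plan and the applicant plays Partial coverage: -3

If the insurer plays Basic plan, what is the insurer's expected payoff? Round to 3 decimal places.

Take the expectation over the applicant's risk level, weighting each type's action by its prior probability.
E[Basic plan] = 1/5·(-5) + 2/5·(-3) + 2/5·(-3) = (-1) + (-6/5) + (-6/5) = -17/5

-3.400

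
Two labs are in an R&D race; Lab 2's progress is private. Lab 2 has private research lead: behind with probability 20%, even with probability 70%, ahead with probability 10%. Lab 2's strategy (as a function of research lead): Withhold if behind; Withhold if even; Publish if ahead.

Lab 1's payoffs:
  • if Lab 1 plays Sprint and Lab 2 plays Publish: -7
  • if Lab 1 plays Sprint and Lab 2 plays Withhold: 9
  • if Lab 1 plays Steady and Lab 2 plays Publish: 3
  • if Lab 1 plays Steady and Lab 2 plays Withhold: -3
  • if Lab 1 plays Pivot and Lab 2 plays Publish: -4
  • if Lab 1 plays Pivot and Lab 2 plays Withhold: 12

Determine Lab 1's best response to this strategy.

Pivot

Compute Lab 1's expected payoff for each action, taking the expectation over Lab 2's type.
E[Sprint] = 0.2·(9) + 0.7·(9) + 0.1·(-7) = 7.4
E[Steady] = 0.2·(-3) + 0.7·(-3) + 0.1·(3) = -2.4
E[Pivot] = 0.2·(12) + 0.7·(12) + 0.1·(-4) = 10.4
Best response: Pivot (10.4 is the largest).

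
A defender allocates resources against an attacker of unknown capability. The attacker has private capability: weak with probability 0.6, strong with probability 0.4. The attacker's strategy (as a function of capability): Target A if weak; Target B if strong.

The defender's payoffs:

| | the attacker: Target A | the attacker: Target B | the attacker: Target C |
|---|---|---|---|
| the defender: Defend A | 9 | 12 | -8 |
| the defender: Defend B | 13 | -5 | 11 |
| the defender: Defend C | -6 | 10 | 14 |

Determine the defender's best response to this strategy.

Compute the defender's expected payoff for each action, taking the expectation over the attacker's type.
E[Defend A] = 0.6·(9) + 0.4·(12) = 10.2
E[Defend B] = 0.6·(13) + 0.4·(-5) = 5.8
E[Defend C] = 0.6·(-6) + 0.4·(10) = 0.4
Best response: Defend A (10.2 is the largest).

Defend A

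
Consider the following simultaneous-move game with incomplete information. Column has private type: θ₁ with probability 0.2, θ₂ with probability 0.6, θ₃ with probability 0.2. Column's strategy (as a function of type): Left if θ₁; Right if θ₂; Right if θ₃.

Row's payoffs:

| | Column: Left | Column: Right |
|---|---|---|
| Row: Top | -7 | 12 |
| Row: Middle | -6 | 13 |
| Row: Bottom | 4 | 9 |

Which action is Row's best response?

E[Top] = 0.2·(-7) + 0.6·(12) + 0.2·(12) = 8.2
E[Middle] = 0.2·(-6) + 0.6·(13) + 0.2·(13) = 9.2
E[Bottom] = 0.2·(4) + 0.6·(9) + 0.2·(9) = 8
Best response: Middle (9.2 is the largest).

Middle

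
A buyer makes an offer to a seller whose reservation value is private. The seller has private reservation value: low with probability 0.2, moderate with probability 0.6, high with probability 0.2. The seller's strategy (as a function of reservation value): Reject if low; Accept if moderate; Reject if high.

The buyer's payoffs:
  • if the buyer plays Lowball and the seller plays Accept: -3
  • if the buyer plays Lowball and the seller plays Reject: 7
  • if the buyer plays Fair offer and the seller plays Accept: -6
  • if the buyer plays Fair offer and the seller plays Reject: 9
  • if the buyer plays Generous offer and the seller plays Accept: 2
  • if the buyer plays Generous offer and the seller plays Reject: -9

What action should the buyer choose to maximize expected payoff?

E[Lowball] = 0.2·(7) + 0.6·(-3) + 0.2·(7) = 1
E[Fair offer] = 0.2·(9) + 0.6·(-6) + 0.2·(9) = 0
E[Generous offer] = 0.2·(-9) + 0.6·(2) + 0.2·(-9) = -2.4
Best response: Lowball (1 is the largest).

Lowball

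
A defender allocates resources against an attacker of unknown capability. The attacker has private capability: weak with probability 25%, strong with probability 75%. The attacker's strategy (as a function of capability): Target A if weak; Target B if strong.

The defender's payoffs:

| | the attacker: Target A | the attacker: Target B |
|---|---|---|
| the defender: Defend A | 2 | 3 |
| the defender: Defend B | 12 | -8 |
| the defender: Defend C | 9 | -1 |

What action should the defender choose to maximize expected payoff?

Compute the defender's expected payoff for each action, taking the expectation over the attacker's type.
E[Defend A] = 0.25·(2) + 0.75·(3) = 2.75
E[Defend B] = 0.25·(12) + 0.75·(-8) = -3
E[Defend C] = 0.25·(9) + 0.75·(-1) = 1.5
Best response: Defend A (2.75 is the largest).

Defend A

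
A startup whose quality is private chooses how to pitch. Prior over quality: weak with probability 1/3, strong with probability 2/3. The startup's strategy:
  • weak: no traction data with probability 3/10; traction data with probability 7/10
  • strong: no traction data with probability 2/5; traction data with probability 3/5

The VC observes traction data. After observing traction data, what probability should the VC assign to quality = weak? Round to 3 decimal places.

0.368

Apply Bayes' rule using the sender's strategy as the likelihood.
P(traction data) = (1/3)·(7/10) + (2/3)·(3/5) = 19/30
P(weak | traction data) = ((1/3)·(7/10)) / (19/30) = (7/30) / (19/30) = 7/19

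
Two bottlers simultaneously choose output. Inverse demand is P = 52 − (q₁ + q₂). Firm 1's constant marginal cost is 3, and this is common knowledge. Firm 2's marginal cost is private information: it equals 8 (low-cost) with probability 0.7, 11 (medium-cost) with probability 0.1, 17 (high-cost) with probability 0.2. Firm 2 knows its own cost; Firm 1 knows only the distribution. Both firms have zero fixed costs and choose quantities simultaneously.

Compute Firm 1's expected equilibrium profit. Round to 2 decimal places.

Type-c best response for Firm 2: q₂(c) = (52 − c)/2 − q₁/2.
Firm 1 maximizes expected profit; its first-order condition is 52 − 2q₁ − E[q₂] − 3 = 0.
Substituting E[q₂] and solving: E[c₂] = 10.1, so q₁ = (52 − 2·3 + 10.1)/3 = 18.7.
E[P] = 52 − (q₁ + E[q₂]) = 21.7; Firm 1's expected profit = (E[P] − 3)·q₁ = (21.7 − 3)·18.7 = 349.69.

349.69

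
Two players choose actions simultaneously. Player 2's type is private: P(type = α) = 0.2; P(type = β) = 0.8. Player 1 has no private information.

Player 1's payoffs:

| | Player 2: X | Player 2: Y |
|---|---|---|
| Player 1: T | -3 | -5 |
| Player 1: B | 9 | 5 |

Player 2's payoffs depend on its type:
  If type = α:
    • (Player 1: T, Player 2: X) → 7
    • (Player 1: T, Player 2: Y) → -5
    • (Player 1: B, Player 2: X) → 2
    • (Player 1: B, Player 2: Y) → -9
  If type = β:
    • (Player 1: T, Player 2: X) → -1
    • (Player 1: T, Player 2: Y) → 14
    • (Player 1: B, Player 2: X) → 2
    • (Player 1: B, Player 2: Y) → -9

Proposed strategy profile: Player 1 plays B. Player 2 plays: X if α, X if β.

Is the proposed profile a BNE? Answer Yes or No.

Yes

Player 1 plays B: E[B] = 0.2·(9) + 0.8·(9) = 9; E[T] = -3. Best-responding. ✓
Player 2 (type α), facing B: X gives 2, Y gives -9. Proposed X is best. ✓
Player 2 (type β), facing B: X gives 2, Y gives -9. Proposed X is best. ✓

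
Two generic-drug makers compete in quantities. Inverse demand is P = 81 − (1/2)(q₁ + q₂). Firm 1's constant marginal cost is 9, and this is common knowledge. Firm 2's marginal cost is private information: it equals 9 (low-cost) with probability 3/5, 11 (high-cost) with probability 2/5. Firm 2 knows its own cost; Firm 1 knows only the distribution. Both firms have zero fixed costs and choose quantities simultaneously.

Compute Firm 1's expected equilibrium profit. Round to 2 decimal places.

1177.74

Firm 2 with cost c maximizes (81 − (1/2)(q₁+q₂) − c)·q₂, giving q₂(c) = (81 − c − (1/2)q₁).
E[c₂] = 3/5·9 + 2/5·11 = 9.8
Firm 1's FOC against E[q₂] yields q₁ = (81 − 2·9 + E[c₂])/(3/2) = (81 − 18 + 9.8)/(3/2) = 48.5333.
E[P] = 81 − (1/2)·(q₁ + E[q₂]) = 33.2667; Firm 1's expected profit = (E[P] − 9)·q₁ = (33.2667 − 9)·48.5333 = 1177.74.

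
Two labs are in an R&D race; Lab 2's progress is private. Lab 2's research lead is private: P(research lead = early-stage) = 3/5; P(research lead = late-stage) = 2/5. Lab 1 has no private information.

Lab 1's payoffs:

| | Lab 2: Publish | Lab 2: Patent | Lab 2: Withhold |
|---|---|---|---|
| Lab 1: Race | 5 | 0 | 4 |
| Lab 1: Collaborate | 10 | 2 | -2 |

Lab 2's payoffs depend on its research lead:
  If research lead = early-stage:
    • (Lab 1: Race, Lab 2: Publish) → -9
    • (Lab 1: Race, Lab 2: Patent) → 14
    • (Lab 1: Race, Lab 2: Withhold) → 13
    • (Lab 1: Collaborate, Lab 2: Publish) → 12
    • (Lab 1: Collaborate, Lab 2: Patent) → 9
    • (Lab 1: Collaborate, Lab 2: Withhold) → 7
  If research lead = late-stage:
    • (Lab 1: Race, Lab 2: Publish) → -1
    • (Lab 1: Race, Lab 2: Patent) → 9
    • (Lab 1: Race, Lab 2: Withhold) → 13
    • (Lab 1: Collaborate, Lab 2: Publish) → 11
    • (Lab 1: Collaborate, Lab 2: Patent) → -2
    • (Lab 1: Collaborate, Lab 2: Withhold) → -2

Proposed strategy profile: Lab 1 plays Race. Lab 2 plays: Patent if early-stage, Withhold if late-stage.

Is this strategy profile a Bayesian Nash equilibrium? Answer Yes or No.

Yes

Lab 1 plays Race: E[Race] = 3/5·(0) + 2/5·(4) = 8/5; E[Collaborate] = 2/5. Best-responding. ✓
Lab 2 (research lead early-stage), facing Race: Publish gives -9, Patent gives 14, Withhold gives 13. Proposed Patent is best. ✓
Lab 2 (research lead late-stage), facing Race: Publish gives -1, Patent gives 9, Withhold gives 13. Proposed Withhold is best. ✓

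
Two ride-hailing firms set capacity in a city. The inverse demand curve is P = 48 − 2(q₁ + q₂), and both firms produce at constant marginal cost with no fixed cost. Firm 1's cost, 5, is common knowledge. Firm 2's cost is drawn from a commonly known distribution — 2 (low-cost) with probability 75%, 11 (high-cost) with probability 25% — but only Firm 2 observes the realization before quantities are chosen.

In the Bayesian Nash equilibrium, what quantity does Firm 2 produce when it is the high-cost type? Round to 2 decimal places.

Each type of Firm 2 best-responds to q₁; Firm 1 best-responds to the expected q₂ over Firm 2's types.
Firm 2 with cost c maximizes (48 − 2(q₁+q₂) − c)·q₂, giving q₂(c) = (48 − c − 2q₁)/4.
E[c₂] = 0.75·2 + 0.25·11 = 4.25
Firm 1's FOC against E[q₂] yields q₁ = (48 − 2·5 + E[c₂])/6 = (48 − 10 + 4.25)/6 = 7.04167.
q₂(high-cost) = (48 − 11 − 2·7.04167)/4 = 5.72917.

5.73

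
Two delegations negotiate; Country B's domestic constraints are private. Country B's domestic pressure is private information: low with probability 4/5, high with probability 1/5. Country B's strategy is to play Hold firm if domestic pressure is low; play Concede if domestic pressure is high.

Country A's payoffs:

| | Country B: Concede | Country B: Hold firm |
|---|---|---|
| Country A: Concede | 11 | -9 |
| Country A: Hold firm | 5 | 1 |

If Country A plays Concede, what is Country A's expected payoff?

E[Concede] = 4/5·(-9) + 1/5·11 = (-36/5) + 11/5 = -5

-5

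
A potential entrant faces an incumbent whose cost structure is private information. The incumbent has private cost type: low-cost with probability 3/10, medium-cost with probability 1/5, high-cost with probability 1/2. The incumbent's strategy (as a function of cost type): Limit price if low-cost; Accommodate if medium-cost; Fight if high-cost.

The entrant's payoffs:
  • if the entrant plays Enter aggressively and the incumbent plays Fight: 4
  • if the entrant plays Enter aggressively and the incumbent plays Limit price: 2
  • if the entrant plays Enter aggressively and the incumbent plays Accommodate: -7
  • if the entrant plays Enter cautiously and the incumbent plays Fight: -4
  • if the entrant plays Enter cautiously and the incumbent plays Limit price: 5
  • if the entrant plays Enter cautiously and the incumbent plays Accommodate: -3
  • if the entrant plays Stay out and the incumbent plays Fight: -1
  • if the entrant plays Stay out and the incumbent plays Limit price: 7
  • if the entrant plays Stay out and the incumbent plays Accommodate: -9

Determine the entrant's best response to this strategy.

E[Enter aggressively] = 3/10·(2) + 1/5·(-7) + 1/2·(4) = 6/5
E[Enter cautiously] = 3/10·(5) + 1/5·(-3) + 1/2·(-4) = -11/10
E[Stay out] = 3/10·(7) + 1/5·(-9) + 1/2·(-1) = -1/5
Best response: Enter aggressively (6/5 is the largest).

Enter aggressively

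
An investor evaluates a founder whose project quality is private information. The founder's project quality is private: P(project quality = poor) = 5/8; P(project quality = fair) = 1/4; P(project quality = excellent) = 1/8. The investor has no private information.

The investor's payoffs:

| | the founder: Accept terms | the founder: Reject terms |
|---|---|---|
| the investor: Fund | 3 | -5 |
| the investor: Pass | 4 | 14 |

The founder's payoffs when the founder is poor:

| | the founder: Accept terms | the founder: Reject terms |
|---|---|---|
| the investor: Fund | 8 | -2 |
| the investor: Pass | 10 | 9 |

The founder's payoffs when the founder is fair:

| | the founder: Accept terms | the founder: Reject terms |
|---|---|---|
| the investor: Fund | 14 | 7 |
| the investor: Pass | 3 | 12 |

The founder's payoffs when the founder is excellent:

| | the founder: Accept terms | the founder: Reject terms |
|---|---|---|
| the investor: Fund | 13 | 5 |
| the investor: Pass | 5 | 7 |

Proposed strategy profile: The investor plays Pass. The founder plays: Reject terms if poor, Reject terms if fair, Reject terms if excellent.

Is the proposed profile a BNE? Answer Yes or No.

No

The investor plays Pass: E[Pass] = 5/8·(14) + 1/4·(14) + 1/8·(14) = 14; E[Fund] = -5. Best-responding. ✓
The founder (project quality poor), facing Pass: Accept terms gives 10, Reject terms gives 9. Proposed Reject terms is not best — profitable deviation exists. ✗
The founder (project quality fair), facing Pass: Accept terms gives 3, Reject terms gives 12. Proposed Reject terms is best. ✓
The founder (project quality excellent), facing Pass: Accept terms gives 5, Reject terms gives 7. Proposed Reject terms is best. ✓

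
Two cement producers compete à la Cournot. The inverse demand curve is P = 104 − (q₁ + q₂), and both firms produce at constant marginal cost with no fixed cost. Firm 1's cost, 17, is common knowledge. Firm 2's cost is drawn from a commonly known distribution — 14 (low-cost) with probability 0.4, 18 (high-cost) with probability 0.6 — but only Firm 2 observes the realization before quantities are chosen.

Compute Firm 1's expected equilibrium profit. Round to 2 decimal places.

829.44

Each type of Firm 2 best-responds to q₁; Firm 1 best-responds to the expected q₂ over Firm 2's types.
Firm 2 with cost c maximizes (104 − (q₁+q₂) − c)·q₂, giving q₂(c) = (104 − c − q₁)/2.
E[c₂] = 0.4·14 + 0.6·18 = 16.4
Firm 1's FOC against E[q₂] yields q₁ = (104 − 2·17 + E[c₂])/3 = (104 − 34 + 16.4)/3 = 28.8.
E[P] = 104 − (q₁ + E[q₂]) = 45.8; Firm 1's expected profit = (E[P] − 17)·q₁ = (45.8 − 17)·28.8 = 829.44.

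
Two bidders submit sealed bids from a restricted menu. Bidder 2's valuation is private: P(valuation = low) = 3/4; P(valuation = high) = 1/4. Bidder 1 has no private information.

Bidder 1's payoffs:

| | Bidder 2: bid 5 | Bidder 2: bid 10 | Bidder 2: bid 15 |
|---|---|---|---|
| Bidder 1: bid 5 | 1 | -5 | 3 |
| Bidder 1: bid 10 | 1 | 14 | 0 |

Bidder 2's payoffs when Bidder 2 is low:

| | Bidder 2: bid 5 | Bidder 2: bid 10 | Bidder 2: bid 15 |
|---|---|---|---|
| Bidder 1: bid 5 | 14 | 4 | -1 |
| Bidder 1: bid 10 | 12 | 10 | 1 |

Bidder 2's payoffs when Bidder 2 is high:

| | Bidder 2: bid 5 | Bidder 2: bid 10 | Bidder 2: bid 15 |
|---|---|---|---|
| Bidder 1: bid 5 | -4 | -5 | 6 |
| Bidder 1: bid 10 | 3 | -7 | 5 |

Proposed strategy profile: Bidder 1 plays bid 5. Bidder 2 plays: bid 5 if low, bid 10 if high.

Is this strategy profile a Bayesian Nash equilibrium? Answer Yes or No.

Bidder 1 plays bid 5: E[bid 5] = 3/4·(1) + 1/4·(-5) = -1/2; E[bid 10] = 17/4. Not best-responding. ✗
Bidder 2 (valuation low), facing bid 5: bid 5 gives 14, bid 10 gives 4, bid 15 gives -1. Proposed bid 5 is best. ✓
Bidder 2 (valuation high), facing bid 5: bid 5 gives -4, bid 10 gives -5, bid 15 gives 6. Proposed bid 10 is not best — profitable deviation exists. ✗

No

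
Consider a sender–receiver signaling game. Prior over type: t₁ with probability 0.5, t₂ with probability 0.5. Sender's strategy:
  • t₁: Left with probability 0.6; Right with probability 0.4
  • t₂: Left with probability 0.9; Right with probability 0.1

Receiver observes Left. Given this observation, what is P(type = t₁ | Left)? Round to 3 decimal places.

P(Left) = 0.5·0.6 + 0.5·0.9 = 0.75
P(t₁ | Left) = (0.5·0.6) / 0.75 = 0.3 / 0.75 = 0.4

0.400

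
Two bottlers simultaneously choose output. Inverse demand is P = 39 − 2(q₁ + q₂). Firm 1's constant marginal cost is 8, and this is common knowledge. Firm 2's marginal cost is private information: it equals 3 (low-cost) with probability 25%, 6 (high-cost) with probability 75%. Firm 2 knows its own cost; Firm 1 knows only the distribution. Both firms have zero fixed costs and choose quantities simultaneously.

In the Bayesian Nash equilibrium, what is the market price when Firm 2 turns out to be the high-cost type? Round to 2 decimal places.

Each type of Firm 2 best-responds to q₁; Firm 1 best-responds to the expected q₂ over Firm 2's types.
Firm 2 with cost c maximizes (39 − 2(q₁+q₂) − c)·q₂, giving q₂(c) = (39 − c − 2q₁)/4.
E[c₂] = 0.25·3 + 0.75·6 = 5.25
Firm 1's FOC against E[q₂] yields q₁ = (39 − 2·8 + E[c₂])/6 = (39 − 16 + 5.25)/6 = 4.70833.
q₂(high-cost) = 5.89583, so P = 39 − 2·(4.70833 + 5.89583) = 17.7917.

17.79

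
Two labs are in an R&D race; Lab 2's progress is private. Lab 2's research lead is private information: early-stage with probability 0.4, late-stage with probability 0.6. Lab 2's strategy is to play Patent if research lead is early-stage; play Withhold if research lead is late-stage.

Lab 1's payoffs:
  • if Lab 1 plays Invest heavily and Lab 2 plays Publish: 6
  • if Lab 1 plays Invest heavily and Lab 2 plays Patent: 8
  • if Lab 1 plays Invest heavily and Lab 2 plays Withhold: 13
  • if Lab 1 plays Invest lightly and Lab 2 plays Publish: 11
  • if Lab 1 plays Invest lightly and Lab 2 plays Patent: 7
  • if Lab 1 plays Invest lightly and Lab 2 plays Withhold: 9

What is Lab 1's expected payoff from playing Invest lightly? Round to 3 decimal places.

E[Invest lightly] = 0.4·7 + 0.6·9 = 2.8 + 5.4 = 8.2

8.200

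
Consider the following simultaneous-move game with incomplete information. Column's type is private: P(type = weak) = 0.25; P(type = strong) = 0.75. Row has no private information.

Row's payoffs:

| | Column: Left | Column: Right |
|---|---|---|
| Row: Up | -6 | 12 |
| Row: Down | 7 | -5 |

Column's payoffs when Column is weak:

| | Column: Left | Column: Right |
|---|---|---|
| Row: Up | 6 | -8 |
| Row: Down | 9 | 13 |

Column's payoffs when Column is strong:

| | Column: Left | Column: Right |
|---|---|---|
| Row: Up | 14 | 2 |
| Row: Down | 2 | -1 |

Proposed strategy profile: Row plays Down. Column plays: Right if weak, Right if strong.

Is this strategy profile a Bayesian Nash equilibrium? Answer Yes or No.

No

Row plays Down: E[Down] = 0.25·(-5) + 0.75·(-5) = -5; E[Up] = 12. Not best-responding. ✗
Column (type weak), facing Down: Left gives 9, Right gives 13. Proposed Right is best. ✓
Column (type strong), facing Down: Left gives 2, Right gives -1. Proposed Right is not best — profitable deviation exists. ✗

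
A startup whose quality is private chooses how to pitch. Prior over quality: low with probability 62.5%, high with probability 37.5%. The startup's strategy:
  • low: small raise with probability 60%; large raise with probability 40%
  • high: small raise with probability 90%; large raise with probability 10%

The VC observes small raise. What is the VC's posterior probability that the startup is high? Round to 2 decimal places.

P(small raise) = 0.625·0.6 + 0.375·0.9 = 0.7125
P(high | small raise) = (0.375·0.9) / 0.7125 = 0.3375 / 0.7125 = 0.473684

0.47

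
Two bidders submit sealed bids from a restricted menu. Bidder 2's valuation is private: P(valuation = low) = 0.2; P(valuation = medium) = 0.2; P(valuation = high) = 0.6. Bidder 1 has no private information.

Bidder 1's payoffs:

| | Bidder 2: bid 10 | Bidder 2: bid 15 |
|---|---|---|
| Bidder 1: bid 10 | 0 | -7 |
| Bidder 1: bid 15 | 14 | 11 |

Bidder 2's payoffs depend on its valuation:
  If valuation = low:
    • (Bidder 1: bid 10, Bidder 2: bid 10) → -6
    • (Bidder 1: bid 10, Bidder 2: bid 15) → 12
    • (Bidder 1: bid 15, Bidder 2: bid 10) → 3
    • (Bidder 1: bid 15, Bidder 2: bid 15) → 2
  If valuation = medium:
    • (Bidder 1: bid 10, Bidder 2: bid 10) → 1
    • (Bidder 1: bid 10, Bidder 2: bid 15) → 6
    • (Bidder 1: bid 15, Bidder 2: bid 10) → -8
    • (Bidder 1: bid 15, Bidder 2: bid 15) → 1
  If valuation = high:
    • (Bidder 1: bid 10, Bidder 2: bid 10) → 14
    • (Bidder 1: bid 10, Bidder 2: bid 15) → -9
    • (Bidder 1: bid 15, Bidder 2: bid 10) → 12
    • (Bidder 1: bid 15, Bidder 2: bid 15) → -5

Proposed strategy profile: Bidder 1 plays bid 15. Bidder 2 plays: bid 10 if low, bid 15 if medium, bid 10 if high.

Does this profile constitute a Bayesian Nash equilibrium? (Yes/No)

Bidder 1 plays bid 15: E[bid 15] = 0.2·(14) + 0.2·(11) + 0.6·(14) = 13.4; E[bid 10] = -1.4. Best-responding. ✓
Bidder 2 (valuation low), facing bid 15: bid 10 gives 3, bid 15 gives 2. Proposed bid 10 is best. ✓
Bidder 2 (valuation medium), facing bid 15: bid 10 gives -8, bid 15 gives 1. Proposed bid 15 is best. ✓
Bidder 2 (valuation high), facing bid 15: bid 10 gives 12, bid 15 gives -5. Proposed bid 10 is best. ✓

Yes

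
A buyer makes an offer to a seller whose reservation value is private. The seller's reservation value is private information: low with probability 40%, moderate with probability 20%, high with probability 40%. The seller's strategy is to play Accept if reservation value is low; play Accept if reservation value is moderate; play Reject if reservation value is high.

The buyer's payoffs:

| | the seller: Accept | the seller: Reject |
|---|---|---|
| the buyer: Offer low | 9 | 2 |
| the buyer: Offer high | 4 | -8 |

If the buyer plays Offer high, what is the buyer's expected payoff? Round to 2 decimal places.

-0.80

E[Offer high] = 0.4·4 + 0.2·4 + 0.4·(-8) = 1.6 + 0.8 + (-3.2) = -0.8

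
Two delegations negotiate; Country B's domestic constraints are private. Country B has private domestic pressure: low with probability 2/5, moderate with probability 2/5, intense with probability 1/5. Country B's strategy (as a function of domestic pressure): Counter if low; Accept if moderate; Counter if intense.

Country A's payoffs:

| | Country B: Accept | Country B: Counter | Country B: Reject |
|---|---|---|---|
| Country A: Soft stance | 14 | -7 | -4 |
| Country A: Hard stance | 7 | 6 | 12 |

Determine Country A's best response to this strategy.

E[Soft stance] = 2/5·(-7) + 2/5·(14) + 1/5·(-7) = 7/5
E[Hard stance] = 2/5·(6) + 2/5·(7) + 1/5·(6) = 32/5
Best response: Hard stance (32/5 is the largest).

Hard stance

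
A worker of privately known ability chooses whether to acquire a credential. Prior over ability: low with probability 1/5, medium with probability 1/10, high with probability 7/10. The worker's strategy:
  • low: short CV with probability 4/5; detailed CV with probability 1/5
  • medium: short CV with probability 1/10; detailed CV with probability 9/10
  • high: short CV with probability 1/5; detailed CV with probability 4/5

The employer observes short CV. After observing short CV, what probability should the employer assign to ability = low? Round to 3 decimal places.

P(short CV) = (1/5)·(4/5) + (1/10)·(1/10) + (7/10)·(1/5) = 31/100
P(low | short CV) = ((1/5)·(4/5)) / (31/100) = (4/25) / (31/100) = 16/31

0.516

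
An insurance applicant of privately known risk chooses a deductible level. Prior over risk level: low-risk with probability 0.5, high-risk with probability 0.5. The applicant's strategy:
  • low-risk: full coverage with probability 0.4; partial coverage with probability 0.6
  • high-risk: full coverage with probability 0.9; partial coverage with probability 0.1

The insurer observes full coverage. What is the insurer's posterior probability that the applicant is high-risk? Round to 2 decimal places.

0.69

Apply Bayes' rule using the sender's strategy as the likelihood.
P(full coverage) = 0.5·0.4 + 0.5·0.9 = 0.65
P(high-risk | full coverage) = (0.5·0.9) / 0.65 = 0.45 / 0.65 = 0.692308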